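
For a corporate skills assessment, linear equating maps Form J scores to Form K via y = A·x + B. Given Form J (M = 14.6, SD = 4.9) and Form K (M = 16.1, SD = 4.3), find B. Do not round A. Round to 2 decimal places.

3.29

A = SD_Y / SD_X = 4.3 / 4.9 = 0.877551
B = M_Y − A·M_X = 16.1 − 0.877551 × 14.6 = 3.29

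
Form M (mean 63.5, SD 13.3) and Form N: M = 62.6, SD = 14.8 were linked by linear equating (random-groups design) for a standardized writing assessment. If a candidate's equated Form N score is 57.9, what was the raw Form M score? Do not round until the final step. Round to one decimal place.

Invert y = (SD_Y/SD_X)(x − M_X) + M_Y:
x = (SD_X/SD_Y)(y − M_Y) + M_X = (13.3/14.8)(57.9 − 62.6) + 63.5
x = 0.898649 × -4.700 + 63.5 = 59.3

59.3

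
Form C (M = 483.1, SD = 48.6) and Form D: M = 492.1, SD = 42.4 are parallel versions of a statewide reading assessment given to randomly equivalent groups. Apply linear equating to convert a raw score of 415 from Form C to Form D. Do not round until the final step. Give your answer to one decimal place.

Linear equating: y = (SD_Y/SD_X)(x − M_X) + M_Y
y = (42.4/48.6)(415 − 483.1) + 492.1
y = 0.872428 × -68.1 + 492.1 = -59.4123 + 492.1 = 432.7

432.7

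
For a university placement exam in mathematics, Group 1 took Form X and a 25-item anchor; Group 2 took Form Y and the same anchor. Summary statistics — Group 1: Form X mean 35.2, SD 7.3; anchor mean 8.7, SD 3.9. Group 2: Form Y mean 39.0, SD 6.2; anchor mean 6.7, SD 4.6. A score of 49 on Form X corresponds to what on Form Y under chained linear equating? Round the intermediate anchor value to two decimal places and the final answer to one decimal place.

51.6

Form X → anchor (Group 1): v = (3.9/7.3)(49 − 35.2) + 8.7 = 16.07
anchor → Form Y (Group 2): y = (6.2/4.6)(16.07 − 6.7) + 39.0 = 51.6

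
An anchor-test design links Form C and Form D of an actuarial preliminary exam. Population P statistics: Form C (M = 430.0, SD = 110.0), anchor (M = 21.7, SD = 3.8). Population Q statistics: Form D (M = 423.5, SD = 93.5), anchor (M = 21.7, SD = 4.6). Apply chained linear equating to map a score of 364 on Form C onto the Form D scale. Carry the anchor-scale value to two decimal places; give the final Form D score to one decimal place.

377.2

Form C → anchor (Population P): v = (3.8/110.0)(364 − 430.0) + 21.7 = 19.42
anchor → Form D (Population Q): y = (93.5/4.6)(19.42 − 21.7) + 423.5 = 377.2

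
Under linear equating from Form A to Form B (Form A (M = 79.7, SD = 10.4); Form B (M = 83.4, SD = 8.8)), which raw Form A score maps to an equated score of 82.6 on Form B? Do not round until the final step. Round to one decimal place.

Invert y = (SD_Y/SD_X)(x − M_X) + M_Y:
x = (SD_X/SD_Y)(y − M_Y) + M_X = (10.4/8.8)(82.6 − 83.4) + 79.7
x = 1.181818 × -0.800 + 79.7 = 78.8

78.8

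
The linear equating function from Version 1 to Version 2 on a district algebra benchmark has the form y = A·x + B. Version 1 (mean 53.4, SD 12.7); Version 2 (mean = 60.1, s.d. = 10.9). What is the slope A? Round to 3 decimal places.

0.858

A = SD_Y / SD_X = 10.9 / 12.7 = 0.858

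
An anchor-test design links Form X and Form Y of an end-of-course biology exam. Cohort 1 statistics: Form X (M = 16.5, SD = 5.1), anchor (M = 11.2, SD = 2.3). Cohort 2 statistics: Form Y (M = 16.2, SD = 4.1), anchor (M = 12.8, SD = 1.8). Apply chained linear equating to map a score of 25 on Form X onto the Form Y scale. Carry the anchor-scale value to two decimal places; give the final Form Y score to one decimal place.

21.3

Form X → anchor (Cohort 1): v = (2.3/5.1)(25 − 16.5) + 11.2 = 15.03
anchor → Form Y (Cohort 2): y = (4.1/1.8)(15.03 − 12.8) + 16.2 = 21.3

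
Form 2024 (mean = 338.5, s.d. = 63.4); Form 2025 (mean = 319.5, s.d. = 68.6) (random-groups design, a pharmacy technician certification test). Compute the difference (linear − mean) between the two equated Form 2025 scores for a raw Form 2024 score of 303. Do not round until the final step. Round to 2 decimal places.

Mean-equated: 303 + (319.5 − 338.5) = 284.00
Linear-equated: (68.6/63.4)(303 − 338.5) + 319.5 = 281.088
Difference = 281.088 − 284.00 = -2.91

-2.91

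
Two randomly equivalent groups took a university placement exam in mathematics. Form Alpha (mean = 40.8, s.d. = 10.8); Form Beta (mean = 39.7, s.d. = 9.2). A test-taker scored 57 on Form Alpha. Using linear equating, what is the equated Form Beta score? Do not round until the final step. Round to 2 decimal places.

Linear equating: y = (SD_Y/SD_X)(x − M_X) + M_Y
y = (9.2/10.8)(57 − 40.8) + 39.7
y = 0.851852 × 16.2 + 39.7 = 13.8000 + 39.7 = 53.50

53.50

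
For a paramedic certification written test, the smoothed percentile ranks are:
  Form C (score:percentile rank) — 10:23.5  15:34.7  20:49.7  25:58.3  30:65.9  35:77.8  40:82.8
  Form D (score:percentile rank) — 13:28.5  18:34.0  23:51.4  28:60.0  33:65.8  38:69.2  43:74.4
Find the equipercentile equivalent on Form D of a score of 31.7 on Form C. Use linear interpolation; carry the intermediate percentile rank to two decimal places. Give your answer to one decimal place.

38.7

PR of 31.7 on Form C: 65.9 + (31.7 − 30)/(35 − 30) × (77.8 − 65.9) = 69.95
On Form D, PR 69.95 falls between score 38 (PR 69.2) and 43 (PR 74.4).
Interpolate: 38 + (69.95 − 69.2)/(74.4 − 69.2) × (43 − 38) = 38.7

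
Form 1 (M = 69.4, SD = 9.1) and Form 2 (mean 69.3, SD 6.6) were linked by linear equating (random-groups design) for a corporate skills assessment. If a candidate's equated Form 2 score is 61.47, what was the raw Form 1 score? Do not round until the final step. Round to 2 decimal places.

Invert y = (SD_Y/SD_X)(x − M_X) + M_Y:
x = (SD_X/SD_Y)(y − M_Y) + M_X = (9.1/6.6)(61.47 − 69.3) + 69.4
x = 1.378788 × -7.830 + 69.4 = 58.60

58.60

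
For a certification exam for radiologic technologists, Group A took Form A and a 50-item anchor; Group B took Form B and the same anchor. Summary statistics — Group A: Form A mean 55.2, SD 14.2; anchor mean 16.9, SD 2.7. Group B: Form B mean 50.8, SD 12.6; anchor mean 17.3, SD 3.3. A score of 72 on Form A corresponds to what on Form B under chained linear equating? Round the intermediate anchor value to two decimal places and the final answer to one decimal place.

61.5

Form A → anchor (Group A): v = (2.7/14.2)(72 − 55.2) + 16.9 = 20.09
anchor → Form B (Group B): y = (12.6/3.3)(20.09 − 17.3) + 50.8 = 61.5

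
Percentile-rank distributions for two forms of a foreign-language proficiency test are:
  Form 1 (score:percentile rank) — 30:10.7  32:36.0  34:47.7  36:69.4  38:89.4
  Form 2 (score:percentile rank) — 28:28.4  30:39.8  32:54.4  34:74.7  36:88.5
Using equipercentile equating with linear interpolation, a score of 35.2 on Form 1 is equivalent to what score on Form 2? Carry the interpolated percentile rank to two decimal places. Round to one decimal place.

PR of 35.2 on Form 1: 47.7 + (35.2 − 34)/(36 − 34) × (69.4 − 47.7) = 60.72
On Form 2, PR 60.72 falls between score 32 (PR 54.4) and 34 (PR 74.7).
Interpolate: 32 + (60.72 − 54.4)/(74.7 − 54.4) × (34 − 32) = 32.6

32.6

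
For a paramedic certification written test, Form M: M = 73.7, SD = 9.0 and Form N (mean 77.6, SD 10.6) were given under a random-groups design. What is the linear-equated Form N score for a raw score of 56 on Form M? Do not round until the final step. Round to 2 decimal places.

Linear equating: y = (SD_Y/SD_X)(x − M_X) + M_Y
y = (10.6/9.0)(56 − 73.7) + 77.6
y = 1.177778 × -17.7 + 77.6 = -20.8467 + 77.6 = 56.75

56.75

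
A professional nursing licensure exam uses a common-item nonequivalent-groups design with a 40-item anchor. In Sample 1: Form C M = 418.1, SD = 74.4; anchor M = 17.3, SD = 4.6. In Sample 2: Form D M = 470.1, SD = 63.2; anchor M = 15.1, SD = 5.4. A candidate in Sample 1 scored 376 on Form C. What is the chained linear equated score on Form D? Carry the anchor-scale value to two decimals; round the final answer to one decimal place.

465.4

Form C → anchor (Sample 1): v = (4.6/74.4)(376 − 418.1) + 17.3 = 14.70
anchor → Form D (Sample 2): y = (63.2/5.4)(14.70 − 15.1) + 470.1 = 465.4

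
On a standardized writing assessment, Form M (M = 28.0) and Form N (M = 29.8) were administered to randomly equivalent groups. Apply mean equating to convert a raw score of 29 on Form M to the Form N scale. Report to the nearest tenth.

Mean equating: y = x + (M_Y − M_X) = 29 + (29.8 − 28.0) = 30.8

30.8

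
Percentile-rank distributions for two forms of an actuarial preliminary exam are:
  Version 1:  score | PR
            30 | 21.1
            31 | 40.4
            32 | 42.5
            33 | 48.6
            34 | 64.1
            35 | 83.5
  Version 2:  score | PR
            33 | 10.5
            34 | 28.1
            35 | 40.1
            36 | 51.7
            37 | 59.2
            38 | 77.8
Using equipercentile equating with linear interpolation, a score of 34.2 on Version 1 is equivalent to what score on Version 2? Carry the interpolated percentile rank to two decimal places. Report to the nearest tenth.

37.5

PR of 34.2 on Version 1: 64.1 + (34.2 − 34)/(35 − 34) × (83.5 − 64.1) = 67.98
On Version 2, PR 67.98 falls between score 37 (PR 59.2) and 38 (PR 77.8).
Interpolate: 37 + (67.98 − 59.2)/(77.8 − 59.2) × (38 − 37) = 37.5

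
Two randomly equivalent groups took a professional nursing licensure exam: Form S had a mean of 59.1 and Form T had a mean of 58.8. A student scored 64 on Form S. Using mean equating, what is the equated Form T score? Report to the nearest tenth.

63.7

Mean equating: y = x + (M_Y − M_X) = 64 + (58.8 − 59.1) = 63.7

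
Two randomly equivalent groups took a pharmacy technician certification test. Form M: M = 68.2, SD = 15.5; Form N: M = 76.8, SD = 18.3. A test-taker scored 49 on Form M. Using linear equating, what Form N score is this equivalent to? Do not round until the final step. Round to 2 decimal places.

Linear equating: y = (SD_Y/SD_X)(x − M_X) + M_Y
y = (18.3/15.5)(49 − 68.2) + 76.8
y = 1.180645 × -19.2 + 76.8 = -22.6684 + 76.8 = 54.13

54.13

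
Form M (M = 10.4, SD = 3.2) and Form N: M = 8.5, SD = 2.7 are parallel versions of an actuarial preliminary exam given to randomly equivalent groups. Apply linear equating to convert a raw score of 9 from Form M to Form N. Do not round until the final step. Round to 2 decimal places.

7.32

Linear equating: y = (SD_Y/SD_X)(x − M_X) + M_Y
y = (2.7/3.2)(9 − 10.4) + 8.5
y = 0.843750 × -1.4 + 8.5 = -1.1813 + 8.5 = 7.32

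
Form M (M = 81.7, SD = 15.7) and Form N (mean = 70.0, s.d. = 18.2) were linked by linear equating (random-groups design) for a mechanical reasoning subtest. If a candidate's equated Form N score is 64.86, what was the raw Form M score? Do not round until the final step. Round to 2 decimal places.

77.27

Invert y = (SD_Y/SD_X)(x − M_X) + M_Y:
x = (SD_X/SD_Y)(y − M_Y) + M_X = (15.7/18.2)(64.86 − 70.0) + 81.7
x = 0.862637 × -5.140 + 81.7 = 77.27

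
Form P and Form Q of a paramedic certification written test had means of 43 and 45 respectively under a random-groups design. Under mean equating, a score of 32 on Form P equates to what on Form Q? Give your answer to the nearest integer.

34

Mean equating: y = x + (M_Y − M_X) = 32 + (45 − 43) = 34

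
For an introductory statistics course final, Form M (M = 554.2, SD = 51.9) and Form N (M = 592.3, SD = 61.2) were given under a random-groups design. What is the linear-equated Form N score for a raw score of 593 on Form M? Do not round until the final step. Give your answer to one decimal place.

Linear equating: y = (SD_Y/SD_X)(x − M_X) + M_Y
y = (61.2/51.9)(593 − 554.2) + 592.3
y = 1.179191 × 38.8 + 592.3 = 45.7526 + 592.3 = 638.1

638.1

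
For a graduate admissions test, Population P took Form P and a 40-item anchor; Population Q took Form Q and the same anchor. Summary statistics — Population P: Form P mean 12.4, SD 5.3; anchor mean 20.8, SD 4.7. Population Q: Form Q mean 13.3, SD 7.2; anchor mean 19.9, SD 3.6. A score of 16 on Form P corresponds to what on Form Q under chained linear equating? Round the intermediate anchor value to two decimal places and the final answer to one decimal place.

21.5

Form P → anchor (Population P): v = (4.7/5.3)(16 − 12.4) + 20.8 = 23.99
anchor → Form Q (Population Q): y = (7.2/3.6)(23.99 − 19.9) + 13.3 = 21.5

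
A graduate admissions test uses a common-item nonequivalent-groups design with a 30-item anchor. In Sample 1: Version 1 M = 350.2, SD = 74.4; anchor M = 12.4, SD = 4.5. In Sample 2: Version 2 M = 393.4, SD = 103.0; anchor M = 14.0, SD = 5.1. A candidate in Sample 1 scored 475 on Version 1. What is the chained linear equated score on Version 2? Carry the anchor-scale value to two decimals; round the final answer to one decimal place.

513.6

Version 1 → anchor (Sample 1): v = (4.5/74.4)(475 − 350.2) + 12.4 = 19.95
anchor → Version 2 (Sample 2): y = (103.0/5.1)(19.95 − 14.0) + 393.4 = 513.6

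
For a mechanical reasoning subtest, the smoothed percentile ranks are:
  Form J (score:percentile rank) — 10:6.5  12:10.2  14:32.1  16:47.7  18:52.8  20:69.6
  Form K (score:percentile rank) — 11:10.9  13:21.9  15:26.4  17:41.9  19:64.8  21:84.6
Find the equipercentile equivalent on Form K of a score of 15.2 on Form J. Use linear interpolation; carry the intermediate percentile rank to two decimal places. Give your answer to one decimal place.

PR of 15.2 on Form J: 32.1 + (15.2 − 14)/(16 − 14) × (47.7 − 32.1) = 41.46
On Form K, PR 41.46 falls between score 15 (PR 26.4) and 17 (PR 41.9).
Interpolate: 15 + (41.46 − 26.4)/(41.9 − 26.4) × (17 − 15) = 16.9

16.9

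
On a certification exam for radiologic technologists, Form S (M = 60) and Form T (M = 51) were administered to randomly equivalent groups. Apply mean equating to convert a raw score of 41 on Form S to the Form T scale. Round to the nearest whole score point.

Mean equating: y = x + (M_Y − M_X) = 41 + (51 − 60) = 32

32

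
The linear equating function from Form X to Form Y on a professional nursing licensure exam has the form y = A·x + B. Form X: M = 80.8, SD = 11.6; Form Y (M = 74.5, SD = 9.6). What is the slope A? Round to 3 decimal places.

A = SD_Y / SD_X = 9.6 / 11.6 = 0.828

0.828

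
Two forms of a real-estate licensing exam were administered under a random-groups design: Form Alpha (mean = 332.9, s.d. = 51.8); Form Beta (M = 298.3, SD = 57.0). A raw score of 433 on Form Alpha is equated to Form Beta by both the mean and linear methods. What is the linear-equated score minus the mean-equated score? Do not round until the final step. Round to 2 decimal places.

Mean-equated: 433 + (298.3 − 332.9) = 398.40
Linear-equated: (57.0/51.8)(433 − 332.9) + 298.3 = 408.449
Difference = 408.449 − 398.40 = 10.05

10.05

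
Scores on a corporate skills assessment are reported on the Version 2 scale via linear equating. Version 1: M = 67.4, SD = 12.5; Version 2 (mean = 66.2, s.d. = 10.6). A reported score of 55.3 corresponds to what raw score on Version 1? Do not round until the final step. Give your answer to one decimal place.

54.5

Invert y = (SD_Y/SD_X)(x − M_X) + M_Y:
x = (SD_X/SD_Y)(y − M_Y) + M_X = (12.5/10.6)(55.3 − 66.2) + 67.4
x = 1.179245 × -10.900 + 67.4 = 54.5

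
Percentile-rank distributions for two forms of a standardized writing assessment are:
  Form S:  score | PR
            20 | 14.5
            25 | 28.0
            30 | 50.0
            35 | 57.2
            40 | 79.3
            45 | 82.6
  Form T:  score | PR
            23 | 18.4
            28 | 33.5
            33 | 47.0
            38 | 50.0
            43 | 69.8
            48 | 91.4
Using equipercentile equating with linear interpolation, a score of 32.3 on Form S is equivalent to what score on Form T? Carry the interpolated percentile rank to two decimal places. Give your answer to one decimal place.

PR of 32.3 on Form S: 50.0 + (32.3 − 30)/(35 − 30) × (57.2 − 50.0) = 53.31
On Form T, PR 53.31 falls between score 38 (PR 50.0) and 43 (PR 69.8).
Interpolate: 38 + (53.31 − 50.0)/(69.8 − 50.0) × (43 − 38) = 38.8

38.8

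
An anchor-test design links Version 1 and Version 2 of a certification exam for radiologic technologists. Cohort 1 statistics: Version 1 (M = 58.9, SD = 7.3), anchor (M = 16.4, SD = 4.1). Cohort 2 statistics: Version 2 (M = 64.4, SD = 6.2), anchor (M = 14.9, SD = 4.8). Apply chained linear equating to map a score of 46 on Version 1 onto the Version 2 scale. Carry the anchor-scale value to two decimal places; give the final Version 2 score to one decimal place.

Version 1 → anchor (Cohort 1): v = (4.1/7.3)(46 − 58.9) + 16.4 = 9.15
anchor → Version 2 (Cohort 2): y = (6.2/4.8)(9.15 − 14.9) + 64.4 = 57.0

57.0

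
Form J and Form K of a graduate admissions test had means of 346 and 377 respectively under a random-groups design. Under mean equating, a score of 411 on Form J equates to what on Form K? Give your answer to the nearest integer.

442

Mean equating: y = x + (M_Y − M_X) = 411 + (377 − 346) = 442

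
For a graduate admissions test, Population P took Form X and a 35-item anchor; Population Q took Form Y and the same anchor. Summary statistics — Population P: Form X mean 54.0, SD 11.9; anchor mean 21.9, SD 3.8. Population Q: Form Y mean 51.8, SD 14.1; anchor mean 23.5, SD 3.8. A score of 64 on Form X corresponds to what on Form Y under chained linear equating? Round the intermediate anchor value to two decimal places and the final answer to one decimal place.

Form X → anchor (Population P): v = (3.8/11.9)(64 − 54.0) + 21.9 = 25.09
anchor → Form Y (Population Q): y = (14.1/3.8)(25.09 − 23.5) + 51.8 = 57.7

57.7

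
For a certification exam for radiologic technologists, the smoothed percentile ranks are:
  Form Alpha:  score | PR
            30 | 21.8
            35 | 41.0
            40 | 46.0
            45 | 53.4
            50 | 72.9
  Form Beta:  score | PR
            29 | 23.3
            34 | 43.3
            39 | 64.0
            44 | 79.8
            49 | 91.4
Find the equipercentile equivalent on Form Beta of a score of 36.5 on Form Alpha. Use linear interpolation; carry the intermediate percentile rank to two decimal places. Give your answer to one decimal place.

33.8

PR of 36.5 on Form Alpha: 41.0 + (36.5 − 35)/(40 − 35) × (46.0 − 41.0) = 42.50
On Form Beta, PR 42.50 falls between score 29 (PR 23.3) and 34 (PR 43.3).
Interpolate: 29 + (42.50 − 23.3)/(43.3 − 23.3) × (34 − 29) = 33.8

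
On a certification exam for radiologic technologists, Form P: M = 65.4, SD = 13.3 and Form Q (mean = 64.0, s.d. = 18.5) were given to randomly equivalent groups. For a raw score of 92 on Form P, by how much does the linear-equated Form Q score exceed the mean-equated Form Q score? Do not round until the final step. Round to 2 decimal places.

10.40

Mean-equated: 92 + (64.0 − 65.4) = 90.60
Linear-equated: (18.5/13.3)(92 − 65.4) + 64.0 = 101.000
Difference = 101.000 − 90.60 = 10.40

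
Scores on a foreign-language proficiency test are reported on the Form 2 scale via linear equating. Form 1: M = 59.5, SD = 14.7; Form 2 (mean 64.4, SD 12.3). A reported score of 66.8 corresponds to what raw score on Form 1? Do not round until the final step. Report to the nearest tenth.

Invert y = (SD_Y/SD_X)(x − M_X) + M_Y:
x = (SD_X/SD_Y)(y − M_Y) + M_X = (14.7/12.3)(66.8 − 64.4) + 59.5
x = 1.195122 × 2.400 + 59.5 = 62.4

62.4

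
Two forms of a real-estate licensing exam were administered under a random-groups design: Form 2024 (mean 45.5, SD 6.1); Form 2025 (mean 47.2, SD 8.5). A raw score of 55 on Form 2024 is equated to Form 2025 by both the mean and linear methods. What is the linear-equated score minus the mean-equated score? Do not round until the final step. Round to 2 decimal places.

Mean-equated: 55 + (47.2 − 45.5) = 56.70
Linear-equated: (8.5/6.1)(55 − 45.5) + 47.2 = 60.438
Difference = 60.438 − 56.70 = 3.74

3.74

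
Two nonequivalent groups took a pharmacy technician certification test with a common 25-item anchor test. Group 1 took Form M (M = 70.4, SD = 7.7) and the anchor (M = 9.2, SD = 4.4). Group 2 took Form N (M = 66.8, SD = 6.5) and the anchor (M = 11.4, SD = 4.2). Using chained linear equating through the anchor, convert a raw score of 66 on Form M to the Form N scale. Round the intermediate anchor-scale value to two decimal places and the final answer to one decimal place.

Form M → anchor (Group 1): v = (4.4/7.7)(66 − 70.4) + 9.2 = 6.69
anchor → Form N (Group 2): y = (6.5/4.2)(6.69 − 11.4) + 66.8 = 59.5

59.5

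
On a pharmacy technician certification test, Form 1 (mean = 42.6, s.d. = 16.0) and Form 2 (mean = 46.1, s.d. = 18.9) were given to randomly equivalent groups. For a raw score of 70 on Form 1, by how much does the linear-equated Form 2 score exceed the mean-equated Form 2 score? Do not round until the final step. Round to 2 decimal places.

4.97

Mean-equated: 70 + (46.1 − 42.6) = 73.50
Linear-equated: (18.9/16.0)(70 − 42.6) + 46.1 = 78.466
Difference = 78.466 − 73.50 = 4.97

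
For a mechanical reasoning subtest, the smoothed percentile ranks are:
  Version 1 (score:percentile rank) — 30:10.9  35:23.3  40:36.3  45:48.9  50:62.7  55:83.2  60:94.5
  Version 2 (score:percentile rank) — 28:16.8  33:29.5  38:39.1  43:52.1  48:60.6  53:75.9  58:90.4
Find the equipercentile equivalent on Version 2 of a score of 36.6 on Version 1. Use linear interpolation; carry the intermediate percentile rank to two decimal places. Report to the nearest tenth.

32.2

PR of 36.6 on Version 1: 23.3 + (36.6 − 35)/(40 − 35) × (36.3 − 23.3) = 27.46
On Version 2, PR 27.46 falls between score 28 (PR 16.8) and 33 (PR 29.5).
Interpolate: 28 + (27.46 − 16.8)/(29.5 − 16.8) × (33 − 28) = 32.2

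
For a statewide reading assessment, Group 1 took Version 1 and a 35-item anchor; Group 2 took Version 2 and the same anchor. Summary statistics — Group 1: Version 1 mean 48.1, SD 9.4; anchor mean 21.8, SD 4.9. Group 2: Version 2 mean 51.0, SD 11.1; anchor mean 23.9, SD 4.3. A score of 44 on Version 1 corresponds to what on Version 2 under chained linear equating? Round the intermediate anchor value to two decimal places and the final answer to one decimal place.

40.1

Version 1 → anchor (Group 1): v = (4.9/9.4)(44 − 48.1) + 21.8 = 19.66
anchor → Version 2 (Group 2): y = (11.1/4.3)(19.66 − 23.9) + 51.0 = 40.1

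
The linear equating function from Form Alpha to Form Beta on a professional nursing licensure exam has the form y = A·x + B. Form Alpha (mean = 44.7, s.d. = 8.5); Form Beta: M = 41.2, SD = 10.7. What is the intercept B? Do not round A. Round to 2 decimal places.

-15.07

A = SD_Y / SD_X = 10.7 / 8.5 = 1.258824
B = M_Y − A·M_X = 41.2 − 1.258824 × 44.7 = -15.07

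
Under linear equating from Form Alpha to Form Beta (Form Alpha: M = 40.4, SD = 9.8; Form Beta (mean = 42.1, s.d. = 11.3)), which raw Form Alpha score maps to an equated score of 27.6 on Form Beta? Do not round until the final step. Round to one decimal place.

27.8

Invert y = (SD_Y/SD_X)(x − M_X) + M_Y:
x = (SD_X/SD_Y)(y − M_Y) + M_X = (9.8/11.3)(27.6 − 42.1) + 40.4
x = 0.867257 × -14.500 + 40.4 = 27.8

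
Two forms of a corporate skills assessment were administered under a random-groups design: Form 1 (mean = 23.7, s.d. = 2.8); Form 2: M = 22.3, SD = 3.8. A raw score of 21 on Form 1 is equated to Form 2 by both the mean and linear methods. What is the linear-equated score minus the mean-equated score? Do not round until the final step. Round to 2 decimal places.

Mean-equated: 21 + (22.3 − 23.7) = 19.60
Linear-equated: (3.8/2.8)(21 − 23.7) + 22.3 = 18.636
Difference = 18.636 − 19.60 = -0.96

-0.96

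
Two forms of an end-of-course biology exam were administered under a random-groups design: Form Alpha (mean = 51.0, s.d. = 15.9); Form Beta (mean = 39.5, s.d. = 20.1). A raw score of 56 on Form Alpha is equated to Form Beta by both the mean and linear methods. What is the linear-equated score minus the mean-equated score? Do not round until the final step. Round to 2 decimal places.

1.32

Mean-equated: 56 + (39.5 − 51.0) = 44.50
Linear-equated: (20.1/15.9)(56 − 51.0) + 39.5 = 45.821
Difference = 45.821 − 44.50 = 1.32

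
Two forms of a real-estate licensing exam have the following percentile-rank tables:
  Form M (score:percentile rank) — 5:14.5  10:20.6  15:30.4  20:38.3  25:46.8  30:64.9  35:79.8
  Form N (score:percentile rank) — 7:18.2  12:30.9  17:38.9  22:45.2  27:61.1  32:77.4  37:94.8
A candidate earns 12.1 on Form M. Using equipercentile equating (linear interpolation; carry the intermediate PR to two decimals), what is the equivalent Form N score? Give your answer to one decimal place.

PR of 12.1 on Form M: 20.6 + (12.1 − 10)/(15 − 10) × (30.4 − 20.6) = 24.72
On Form N, PR 24.72 falls between score 7 (PR 18.2) and 12 (PR 30.9).
Interpolate: 7 + (24.72 − 18.2)/(30.9 − 18.2) × (12 − 7) = 9.6

9.6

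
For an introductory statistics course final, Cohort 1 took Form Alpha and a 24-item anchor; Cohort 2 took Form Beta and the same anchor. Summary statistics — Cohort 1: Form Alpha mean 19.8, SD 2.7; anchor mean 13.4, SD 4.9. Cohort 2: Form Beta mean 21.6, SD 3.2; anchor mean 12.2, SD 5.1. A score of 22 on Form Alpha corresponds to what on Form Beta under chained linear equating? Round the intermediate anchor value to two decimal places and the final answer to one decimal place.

24.9

Form Alpha → anchor (Cohort 1): v = (4.9/2.7)(22 − 19.8) + 13.4 = 17.39
anchor → Form Beta (Cohort 2): y = (3.2/5.1)(17.39 − 12.2) + 21.6 = 24.9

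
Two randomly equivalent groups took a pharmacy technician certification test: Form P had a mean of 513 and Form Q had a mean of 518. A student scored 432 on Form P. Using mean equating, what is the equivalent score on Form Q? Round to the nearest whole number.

Mean equating: y = x + (M_Y − M_X) = 432 + (518 − 513) = 437

437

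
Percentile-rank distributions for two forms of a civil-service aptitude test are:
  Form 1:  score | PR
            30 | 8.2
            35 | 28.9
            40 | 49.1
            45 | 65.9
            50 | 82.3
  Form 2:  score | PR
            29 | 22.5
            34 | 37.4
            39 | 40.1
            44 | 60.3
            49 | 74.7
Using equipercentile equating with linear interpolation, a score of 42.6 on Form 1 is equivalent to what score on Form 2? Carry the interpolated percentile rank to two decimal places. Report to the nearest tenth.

PR of 42.6 on Form 1: 49.1 + (42.6 − 40)/(45 − 40) × (65.9 − 49.1) = 57.84
On Form 2, PR 57.84 falls between score 39 (PR 40.1) and 44 (PR 60.3).
Interpolate: 39 + (57.84 − 40.1)/(60.3 − 40.1) × (44 − 39) = 43.4

43.4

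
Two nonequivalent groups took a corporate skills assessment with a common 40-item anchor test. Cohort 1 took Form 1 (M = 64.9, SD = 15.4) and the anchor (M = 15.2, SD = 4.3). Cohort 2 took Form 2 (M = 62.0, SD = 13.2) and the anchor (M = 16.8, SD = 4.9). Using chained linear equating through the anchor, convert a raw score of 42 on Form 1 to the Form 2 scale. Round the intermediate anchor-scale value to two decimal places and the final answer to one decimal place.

Form 1 → anchor (Cohort 1): v = (4.3/15.4)(42 − 64.9) + 15.2 = 8.81
anchor → Form 2 (Cohort 2): y = (13.2/4.9)(8.81 − 16.8) + 62.0 = 40.5

40.5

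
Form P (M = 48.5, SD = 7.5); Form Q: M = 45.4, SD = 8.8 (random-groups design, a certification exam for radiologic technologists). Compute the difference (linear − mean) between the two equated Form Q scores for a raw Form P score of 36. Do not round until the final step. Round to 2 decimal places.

Mean-equated: 36 + (45.4 − 48.5) = 32.90
Linear-equated: (8.8/7.5)(36 − 48.5) + 45.4 = 30.733
Difference = 30.733 − 32.90 = -2.17

-2.17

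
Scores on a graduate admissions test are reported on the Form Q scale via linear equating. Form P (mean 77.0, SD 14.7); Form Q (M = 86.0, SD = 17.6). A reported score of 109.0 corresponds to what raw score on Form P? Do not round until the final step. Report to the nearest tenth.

Invert y = (SD_Y/SD_X)(x − M_X) + M_Y:
x = (SD_X/SD_Y)(y − M_Y) + M_X = (14.7/17.6)(109.0 − 86.0) + 77.0
x = 0.835227 × 23.000 + 77.0 = 96.2

96.2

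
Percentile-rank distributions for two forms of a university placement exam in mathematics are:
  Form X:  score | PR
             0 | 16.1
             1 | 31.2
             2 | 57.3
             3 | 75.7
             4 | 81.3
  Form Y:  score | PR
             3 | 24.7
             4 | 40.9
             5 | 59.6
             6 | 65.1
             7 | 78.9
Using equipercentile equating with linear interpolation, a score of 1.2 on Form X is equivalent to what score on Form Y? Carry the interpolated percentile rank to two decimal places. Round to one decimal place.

3.7

PR of 1.2 on Form X: 31.2 + (1.2 − 1)/(2 − 1) × (57.3 − 31.2) = 36.42
On Form Y, PR 36.42 falls between score 3 (PR 24.7) and 4 (PR 40.9).
Interpolate: 3 + (36.42 − 24.7)/(40.9 − 24.7) × (4 − 3) = 3.7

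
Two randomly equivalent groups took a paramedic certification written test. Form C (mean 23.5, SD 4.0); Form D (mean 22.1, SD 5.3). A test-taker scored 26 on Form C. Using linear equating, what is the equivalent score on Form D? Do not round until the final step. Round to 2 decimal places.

25.41

Linear equating: y = (SD_Y/SD_X)(x − M_X) + M_Y
y = (5.3/4.0)(26 − 23.5) + 22.1
y = 1.325000 × 2.5 + 22.1 = 3.3125 + 22.1 = 25.41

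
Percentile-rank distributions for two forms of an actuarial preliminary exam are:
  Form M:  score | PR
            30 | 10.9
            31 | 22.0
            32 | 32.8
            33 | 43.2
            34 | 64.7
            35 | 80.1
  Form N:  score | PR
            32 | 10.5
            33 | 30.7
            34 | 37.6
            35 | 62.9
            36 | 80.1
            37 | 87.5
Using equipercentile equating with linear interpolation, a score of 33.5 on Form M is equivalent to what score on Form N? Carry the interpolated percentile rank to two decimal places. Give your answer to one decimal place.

PR of 33.5 on Form M: 43.2 + (33.5 − 33)/(34 − 33) × (64.7 − 43.2) = 53.95
On Form N, PR 53.95 falls between score 34 (PR 37.6) and 35 (PR 62.9).
Interpolate: 34 + (53.95 − 37.6)/(62.9 − 37.6) × (35 − 34) = 34.6

34.6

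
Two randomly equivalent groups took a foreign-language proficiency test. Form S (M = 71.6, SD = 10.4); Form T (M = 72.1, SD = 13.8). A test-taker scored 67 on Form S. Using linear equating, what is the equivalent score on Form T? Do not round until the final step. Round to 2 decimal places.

66.00

Linear equating: y = (SD_Y/SD_X)(x − M_X) + M_Y
y = (13.8/10.4)(67 − 71.6) + 72.1
y = 1.326923 × -4.6 + 72.1 = -6.1038 + 72.1 = 66.00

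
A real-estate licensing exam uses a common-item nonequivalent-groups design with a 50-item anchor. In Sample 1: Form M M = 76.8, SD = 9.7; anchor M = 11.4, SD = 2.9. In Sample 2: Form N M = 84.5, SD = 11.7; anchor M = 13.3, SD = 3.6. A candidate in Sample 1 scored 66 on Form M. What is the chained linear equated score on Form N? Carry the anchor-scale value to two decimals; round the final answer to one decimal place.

Form M → anchor (Sample 1): v = (2.9/9.7)(66 − 76.8) + 11.4 = 8.17
anchor → Form N (Sample 2): y = (11.7/3.6)(8.17 − 13.3) + 84.5 = 67.8

67.8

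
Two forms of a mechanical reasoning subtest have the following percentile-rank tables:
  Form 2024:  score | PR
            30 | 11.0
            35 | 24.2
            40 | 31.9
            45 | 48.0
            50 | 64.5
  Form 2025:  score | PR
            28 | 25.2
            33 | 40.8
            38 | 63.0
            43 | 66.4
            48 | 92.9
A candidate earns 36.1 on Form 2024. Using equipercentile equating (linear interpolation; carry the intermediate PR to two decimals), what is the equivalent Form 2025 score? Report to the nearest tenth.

PR of 36.1 on Form 2024: 24.2 + (36.1 − 35)/(40 − 35) × (31.9 − 24.2) = 25.89
On Form 2025, PR 25.89 falls between score 28 (PR 25.2) and 33 (PR 40.8).
Interpolate: 28 + (25.89 − 25.2)/(40.8 − 25.2) × (33 − 28) = 28.2

28.2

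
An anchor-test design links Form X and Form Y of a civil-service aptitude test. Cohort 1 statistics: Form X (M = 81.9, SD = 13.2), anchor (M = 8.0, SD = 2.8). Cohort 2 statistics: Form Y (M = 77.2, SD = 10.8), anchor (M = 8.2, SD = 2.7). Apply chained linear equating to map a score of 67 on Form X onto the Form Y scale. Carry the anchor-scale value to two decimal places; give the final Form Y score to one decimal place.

63.8

Form X → anchor (Cohort 1): v = (2.8/13.2)(67 − 81.9) + 8.0 = 4.84
anchor → Form Y (Cohort 2): y = (10.8/2.7)(4.84 − 8.2) + 77.2 = 63.8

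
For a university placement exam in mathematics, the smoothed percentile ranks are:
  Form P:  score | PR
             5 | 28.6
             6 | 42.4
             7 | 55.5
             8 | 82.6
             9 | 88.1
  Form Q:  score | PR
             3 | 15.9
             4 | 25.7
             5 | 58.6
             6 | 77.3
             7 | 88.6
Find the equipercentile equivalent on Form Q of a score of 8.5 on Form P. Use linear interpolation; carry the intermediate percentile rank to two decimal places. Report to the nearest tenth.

PR of 8.5 on Form P: 82.6 + (8.5 − 8)/(9 − 8) × (88.1 − 82.6) = 85.35
On Form Q, PR 85.35 falls between score 6 (PR 77.3) and 7 (PR 88.6).
Interpolate: 6 + (85.35 − 77.3)/(88.6 − 77.3) × (7 − 6) = 6.7

6.7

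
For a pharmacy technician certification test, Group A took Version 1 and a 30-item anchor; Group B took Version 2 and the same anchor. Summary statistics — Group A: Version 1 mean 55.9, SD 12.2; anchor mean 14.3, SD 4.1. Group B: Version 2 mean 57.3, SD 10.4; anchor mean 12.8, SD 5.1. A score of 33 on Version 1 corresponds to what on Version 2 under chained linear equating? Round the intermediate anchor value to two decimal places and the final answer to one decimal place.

Version 1 → anchor (Group A): v = (4.1/12.2)(33 − 55.9) + 14.3 = 6.60
anchor → Version 2 (Group B): y = (10.4/5.1)(6.60 − 12.8) + 57.3 = 44.7

44.7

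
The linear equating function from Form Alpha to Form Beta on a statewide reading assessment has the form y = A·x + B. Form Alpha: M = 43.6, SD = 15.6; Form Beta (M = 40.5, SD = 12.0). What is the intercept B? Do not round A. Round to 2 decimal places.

6.96

A = SD_Y / SD_X = 12.0 / 15.6 = 0.769231
B = M_Y − A·M_X = 40.5 − 0.769231 × 43.6 = 6.96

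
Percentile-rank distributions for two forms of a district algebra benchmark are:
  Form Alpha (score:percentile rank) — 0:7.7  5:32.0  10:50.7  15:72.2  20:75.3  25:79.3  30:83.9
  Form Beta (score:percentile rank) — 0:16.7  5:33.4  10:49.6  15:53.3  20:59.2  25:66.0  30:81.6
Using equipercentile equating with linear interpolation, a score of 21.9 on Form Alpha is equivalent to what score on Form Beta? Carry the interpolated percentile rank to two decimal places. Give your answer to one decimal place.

28.5

PR of 21.9 on Form Alpha: 75.3 + (21.9 − 20)/(25 − 20) × (79.3 − 75.3) = 76.82
On Form Beta, PR 76.82 falls between score 25 (PR 66.0) and 30 (PR 81.6).
Interpolate: 25 + (76.82 − 66.0)/(81.6 − 66.0) × (30 − 25) = 28.5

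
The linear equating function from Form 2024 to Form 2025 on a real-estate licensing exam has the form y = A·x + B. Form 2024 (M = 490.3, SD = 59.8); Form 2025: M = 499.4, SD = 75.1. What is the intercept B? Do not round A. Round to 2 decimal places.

A = SD_Y / SD_X = 75.1 / 59.8 = 1.255853
B = M_Y − A·M_X = 499.4 − 1.255853 × 490.3 = -116.34

-116.34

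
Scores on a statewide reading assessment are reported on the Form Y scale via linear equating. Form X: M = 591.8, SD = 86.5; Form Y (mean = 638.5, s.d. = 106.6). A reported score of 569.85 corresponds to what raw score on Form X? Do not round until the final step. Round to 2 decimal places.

536.09

Invert y = (SD_Y/SD_X)(x − M_X) + M_Y:
x = (SD_X/SD_Y)(y − M_Y) + M_X = (86.5/106.6)(569.85 − 638.5) + 591.8
x = 0.811445 × -68.650 + 591.8 = 536.09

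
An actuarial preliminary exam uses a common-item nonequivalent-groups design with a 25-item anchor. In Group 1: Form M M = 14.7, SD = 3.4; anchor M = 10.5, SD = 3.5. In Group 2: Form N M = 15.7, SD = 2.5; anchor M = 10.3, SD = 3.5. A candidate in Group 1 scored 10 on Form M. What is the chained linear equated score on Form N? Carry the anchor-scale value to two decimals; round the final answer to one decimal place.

Form M → anchor (Group 1): v = (3.5/3.4)(10 − 14.7) + 10.5 = 5.66
anchor → Form N (Group 2): y = (2.5/3.5)(5.66 − 10.3) + 15.7 = 12.4

12.4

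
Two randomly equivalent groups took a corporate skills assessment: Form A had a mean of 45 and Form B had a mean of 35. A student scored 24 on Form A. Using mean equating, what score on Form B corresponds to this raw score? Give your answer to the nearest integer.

14

Mean equating: y = x + (M_Y − M_X) = 24 + (35 − 45) = 14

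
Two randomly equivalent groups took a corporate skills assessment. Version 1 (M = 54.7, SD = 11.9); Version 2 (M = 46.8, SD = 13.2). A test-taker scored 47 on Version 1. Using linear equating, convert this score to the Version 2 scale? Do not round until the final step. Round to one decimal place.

Linear equating: y = (SD_Y/SD_X)(x − M_X) + M_Y
y = (13.2/11.9)(47 − 54.7) + 46.8
y = 1.109244 × -7.7 + 46.8 = -8.5412 + 46.8 = 38.3

38.3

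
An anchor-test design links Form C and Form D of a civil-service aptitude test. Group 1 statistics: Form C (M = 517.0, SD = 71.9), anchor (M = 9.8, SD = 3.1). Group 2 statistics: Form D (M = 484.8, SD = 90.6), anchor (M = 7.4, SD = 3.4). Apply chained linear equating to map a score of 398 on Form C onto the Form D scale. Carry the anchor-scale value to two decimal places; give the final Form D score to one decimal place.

412.1

Form C → anchor (Group 1): v = (3.1/71.9)(398 − 517.0) + 9.8 = 4.67
anchor → Form D (Group 2): y = (90.6/3.4)(4.67 − 7.4) + 484.8 = 412.1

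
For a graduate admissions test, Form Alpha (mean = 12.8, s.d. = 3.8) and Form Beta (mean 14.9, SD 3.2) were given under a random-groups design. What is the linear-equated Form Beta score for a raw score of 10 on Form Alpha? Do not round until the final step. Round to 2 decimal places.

12.54

Linear equating: y = (SD_Y/SD_X)(x − M_X) + M_Y
y = (3.2/3.8)(10 − 12.8) + 14.9
y = 0.842105 × -2.8 + 14.9 = -2.3579 + 14.9 = 12.54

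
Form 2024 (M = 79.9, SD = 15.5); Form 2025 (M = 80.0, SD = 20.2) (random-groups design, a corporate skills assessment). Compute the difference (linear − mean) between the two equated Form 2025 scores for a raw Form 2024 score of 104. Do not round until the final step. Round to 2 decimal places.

7.31

Mean-equated: 104 + (80.0 − 79.9) = 104.10
Linear-equated: (20.2/15.5)(104 − 79.9) + 80.0 = 111.408
Difference = 111.408 − 104.10 = 7.31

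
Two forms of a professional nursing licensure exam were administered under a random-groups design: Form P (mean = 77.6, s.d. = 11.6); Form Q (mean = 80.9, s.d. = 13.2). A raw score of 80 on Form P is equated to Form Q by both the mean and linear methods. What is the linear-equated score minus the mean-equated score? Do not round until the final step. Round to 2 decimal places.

0.33

Mean-equated: 80 + (80.9 − 77.6) = 83.30
Linear-equated: (13.2/11.6)(80 − 77.6) + 80.9 = 83.631
Difference = 83.631 − 83.30 = 0.33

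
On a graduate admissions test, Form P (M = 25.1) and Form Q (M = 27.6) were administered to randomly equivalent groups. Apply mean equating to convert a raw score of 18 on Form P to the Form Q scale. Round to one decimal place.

Mean equating: y = x + (M_Y − M_X) = 18 + (27.6 − 25.1) = 20.5

20.5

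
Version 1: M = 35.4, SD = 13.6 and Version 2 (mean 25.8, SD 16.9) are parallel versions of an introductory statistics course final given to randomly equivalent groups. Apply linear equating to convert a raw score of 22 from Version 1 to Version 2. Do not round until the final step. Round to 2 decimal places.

9.15

Linear equating: y = (SD_Y/SD_X)(x − M_X) + M_Y
y = (16.9/13.6)(22 − 35.4) + 25.8
y = 1.242647 × -13.4 + 25.8 = -16.6515 + 25.8 = 9.15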